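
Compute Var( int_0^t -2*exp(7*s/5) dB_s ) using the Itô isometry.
Var = 10*exp(14*t/5)/7 - 10/7

The Itô integral of a deterministic integrand f(s) has mean 0 because each increment f(s) * (B_{s+ds} - B_s) has mean 0. By the Itô isometry:
  Var( int_0^t f(s) dB_s ) = E[ (int_0^t f(s) dB_s)^2 ] = int_0^t f(s)^2 ds.
Here f(s) = -2*exp(7*s/5), so f(s)^2 = 4*exp(14*s/5). Integrate:
  int_0^t (4*exp(14*s/5)) ds = 10*exp(14*t/5)/7 - 10/7.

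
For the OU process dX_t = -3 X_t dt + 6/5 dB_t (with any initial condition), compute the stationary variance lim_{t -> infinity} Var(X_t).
lim Var(X_t) = 6/25

The OU SDE dX = -theta X dt + sigma dB admits the integrating factor exp(theta t): d(exp(theta t) X_t) = sigma exp(theta t) dB_t. Integrating from 0 to t gives X_t = x_0 * exp(-theta t) + sigma * int_0^t exp(-theta (t-s)) dB_s for any initial x_0. The Itô integral has variance (by the Itô isometry) sigma^2 * int_0^t exp(-2 theta (t - s)) ds = sigma^2 * (1 - exp(-2 theta t)) / (2 theta), independent of x_0.
With theta = 3, sigma = 6/5:
  Var(X_t) = (6/5)^2 * (1 - exp(-2*3 t)) / (2 * 3) = 6/25 - 6*exp(-6*t)/25.
As t -> infinity, exp(-2*3 t) -> 0, so the stationary variance is sigma^2 / (2 theta) = 6/25.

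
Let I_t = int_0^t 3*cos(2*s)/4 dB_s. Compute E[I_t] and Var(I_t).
E[I_t] = 0; Var(I_t) = 9*t/32 + 9*sin(4*t)/128

The Itô integral of a deterministic integrand f(s) has mean 0 because each increment f(s) * (B_{s+ds} - B_s) has mean 0. By the Itô isometry:
  Var( int_0^t f(s) dB_s ) = E[ (int_0^t f(s) dB_s)^2 ] = int_0^t f(s)^2 ds.
Here f(s) = 3*cos(2*s)/4, so f(s)^2 = 9*cos(2*s)^2/16. Integrate:
  int_0^t (9*cos(2*s)^2/16) ds = 9*t/32 + 9*sin(4*t)/128.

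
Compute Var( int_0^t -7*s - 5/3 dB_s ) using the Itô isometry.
Var = t*(147*t^2 + 105*t + 25)/9

The Itô integral of a deterministic integrand f(s) has mean 0 because each increment f(s) * (B_{s+ds} - B_s) has mean 0. By the Itô isometry:
  Var( int_0^t f(s) dB_s ) = E[ (int_0^t f(s) dB_s)^2 ] = int_0^t f(s)^2 ds.
Here f(s) = -7*s - 5/3, so f(s)^2 = (21*s + 5)^2/9. Integrate:
  int_0^t ((21*s + 5)^2/9) ds = t*(147*t^2 + 105*t + 25)/9.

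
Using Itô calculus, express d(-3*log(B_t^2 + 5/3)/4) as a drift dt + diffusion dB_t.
d(-3*log(B_t^2 + 5/3)/4) = (9*(3*B_t^2 - 5)/(4*(3*B_t^2 + 5)^2)) dt + (-9*B_t/(6*B_t^2 + 10)) dB_t

Itô's formula for f(B_t) gives d f(B_t) = f'(B_t) dB_t + (1/2) f''(B_t) dt. Compute derivatives of f(x) = -3*log(x^2 + 5/3)/4:
  f'(x)  = -9*x/(6*x^2 + 10)
  f''(x) = 9*(3*x^2 - 5)/(2*(3*x^2 + 5)^2)
Substitute x = B_t and multiply the f'' term by 1/2:
  drift     = (1/2) * (9*(3*x^2 - 5)/(2*(3*x^2 + 5)^2)) evaluated at B_t = 9*(3*B_t^2 - 5)/(4*(3*B_t^2 + 5)^2)
  diffusion = (-9*x/(6*x^2 + 10)) evaluated at B_t = -9*B_t/(6*B_t^2 + 10)
Therefore d(-3*log(B_t^2 + 5/3)/4) = (9*(3*B_t^2 - 5)/(4*(3*B_t^2 + 5)^2)) dt + (-9*B_t/(6*B_t^2 + 10)) dB_t.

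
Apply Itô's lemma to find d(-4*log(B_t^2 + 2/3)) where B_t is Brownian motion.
d(-4*log(B_t^2 + 2/3)) = (12*(3*B_t^2 - 2)/(3*B_t^2 + 2)^2) dt + (-24*B_t/(3*B_t^2 + 2)) dB_t

Itô's formula for f(B_t) gives d f(B_t) = f'(B_t) dB_t + (1/2) f''(B_t) dt. Compute derivatives of f(x) = -4*log(x^2 + 2/3):
  f'(x)  = -24*x/(3*x^2 + 2)
  f''(x) = 24*(3*x^2 - 2)/(3*x^2 + 2)^2
Substitute x = B_t and multiply the f'' term by 1/2:
  drift     = (1/2) * (24*(3*x^2 - 2)/(3*x^2 + 2)^2) evaluated at B_t = 12*(3*B_t^2 - 2)/(3*B_t^2 + 2)^2
  diffusion = (-24*x/(3*x^2 + 2)) evaluated at B_t = -24*B_t/(3*B_t^2 + 2)
Therefore d(-4*log(B_t^2 + 2/3)) = (12*(3*B_t^2 - 2)/(3*B_t^2 + 2)^2) dt + (-24*B_t/(3*B_t^2 + 2)) dB_t.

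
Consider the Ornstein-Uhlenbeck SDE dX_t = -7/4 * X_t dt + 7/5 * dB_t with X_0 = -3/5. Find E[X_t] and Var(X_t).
E[X_t] = -3*exp(-7*t/4)/5; Var(X_t) = 14/25 - 14*exp(-7*t/2)/25

The OU SDE dX = -theta X dt + sigma dB admits the integrating factor exp(theta t): d(exp(theta t) X_t) = sigma exp(theta t) dB_t. Integrating from 0 to t:
  X_t = x_0 * exp(-theta t) + sigma * int_0^t exp(-theta (t-s)) dB_s.
The Itô integral has mean 0 and (by the Itô isometry) variance sigma^2 * int_0^t exp(-2 theta (t - s)) ds = sigma^2 * (1 - exp(-2 theta t)) / (2 theta).
With theta = 7/4, sigma = 7/5, x_0 = -3/5:
  E[X_t] = -3/5 * exp(-7/4 t) = -3*exp(-7*t/4)/5
  Var(X_t) = (7/5)^2 * (1 - exp(-2*7/4 t)) / (2 * 7/4) = 14/25 - 14*exp(-7*t/2)/25.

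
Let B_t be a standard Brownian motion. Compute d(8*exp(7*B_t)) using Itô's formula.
d(8*exp(7*B_t)) = (196*exp(7*B_t)) dt + (56*exp(7*B_t)) dB_t

Itô's formula for f(B_t) gives d f(B_t) = f'(B_t) dB_t + (1/2) f''(B_t) dt. Compute derivatives of f(x) = 8*exp(7*x):
  f'(x)  = 56*exp(7*x)
  f''(x) = 392*exp(7*x)
Substitute x = B_t and multiply the f'' term by 1/2:
  drift     = (1/2) * (392*exp(7*x)) evaluated at B_t = 196*exp(7*B_t)
  diffusion = (56*exp(7*x)) evaluated at B_t = 56*exp(7*B_t)
Therefore d(8*exp(7*B_t)) = (196*exp(7*B_t)) dt + (56*exp(7*B_t)) dB_t.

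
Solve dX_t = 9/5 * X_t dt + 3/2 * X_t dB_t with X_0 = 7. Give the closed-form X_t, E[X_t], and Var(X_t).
X_t = 7 * exp((27/40) t + (3/2) B_t); E[X_t] = 7*exp(9*t/5); Var(X_t) = 49*(exp(9*t/4) - 1)*exp(18*t/5)

For GBM dX = mu X dt + sigma X dB with X_0 = x_0, apply Itô to Y = log X: dY = (mu - sigma^2/2) dt + sigma dB, so Y_t = log(x_0) + (mu - sigma^2/2) t + sigma B_t and hence X_t = x_0 * exp((mu - sigma^2/2) t + sigma B_t).
With mu = 9/5, sigma = 3/2, x_0 = 7, this gives:
  X_t = 7 * exp((27/40) * t + (3/2) * B_t).
Since sigma*B_t ~ Normal(0, sigma^2 t), E[exp(sigma*B_t)] = exp(sigma^2 t / 2); so E[X_t] = x_0 * exp((mu - sigma^2/2) t) * exp(sigma^2 t / 2) = x_0 * exp(mu t) = 7*exp(9*t/5).
Var(X_t) = E[X_t^2] - (E[X_t])^2 = x_0^2 * exp(2 mu t) * (exp(sigma^2 t) - 1) = 49*(exp(9*t/4) - 1)*exp(18*t/5).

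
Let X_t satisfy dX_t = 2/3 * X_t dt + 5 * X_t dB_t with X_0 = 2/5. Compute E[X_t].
E[X_t] = 2*exp(2*t/3)/5

For GBM dX = mu X dt + sigma X dB with X_0 = x_0, apply Itô to Y = log X: dY = (mu - sigma^2/2) dt + sigma dB, so Y_t = log(x_0) + (mu - sigma^2/2) t + sigma B_t and hence X_t = x_0 * exp((mu - sigma^2/2) t + sigma B_t).
With mu = 2/3, sigma = 5, x_0 = 2/5, this gives:
  X_t = 2/5 * exp((-71/6) * t + (5) * B_t).
Since sigma*B_t ~ Normal(0, sigma^2 t), E[exp(sigma*B_t)] = exp(sigma^2 t / 2); so E[X_t] = x_0 * exp((mu - sigma^2/2) t) * exp(sigma^2 t / 2) = x_0 * exp(mu t) = 2*exp(2*t/3)/5.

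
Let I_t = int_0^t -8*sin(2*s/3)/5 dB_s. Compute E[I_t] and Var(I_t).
E[I_t] = 0; Var(I_t) = 32*t/25 - 24*sin(4*t/3)/25

The Itô integral of a deterministic integrand f(s) has mean 0 because each increment f(s) * (B_{s+ds} - B_s) has mean 0. By the Itô isometry:
  Var( int_0^t f(s) dB_s ) = E[ (int_0^t f(s) dB_s)^2 ] = int_0^t f(s)^2 ds.
Here f(s) = -8*sin(2*s/3)/5, so f(s)^2 = 64*sin(2*s/3)^2/25. Integrate:
  int_0^t (64*sin(2*s/3)^2/25) ds = 32*t/25 - 24*sin(4*t/3)/25.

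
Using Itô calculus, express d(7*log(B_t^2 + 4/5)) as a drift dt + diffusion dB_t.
d(7*log(B_t^2 + 4/5)) = (35*(4 - 5*B_t^2)/(5*B_t^2 + 4)^2) dt + (70*B_t/(5*B_t^2 + 4)) dB_t

Itô's formula for f(B_t) gives d f(B_t) = f'(B_t) dB_t + (1/2) f''(B_t) dt. Compute derivatives of f(x) = 7*log(x^2 + 4/5):
  f'(x)  = 70*x/(5*x^2 + 4)
  f''(x) = 70*(4 - 5*x^2)/(5*x^2 + 4)^2
Substitute x = B_t and multiply the f'' term by 1/2:
  drift     = (1/2) * (70*(4 - 5*x^2)/(5*x^2 + 4)^2) evaluated at B_t = 35*(4 - 5*B_t^2)/(5*B_t^2 + 4)^2
  diffusion = (70*x/(5*x^2 + 4)) evaluated at B_t = 70*B_t/(5*B_t^2 + 4)
Therefore d(7*log(B_t^2 + 4/5)) = (35*(4 - 5*B_t^2)/(5*B_t^2 + 4)^2) dt + (70*B_t/(5*B_t^2 + 4)) dB_t.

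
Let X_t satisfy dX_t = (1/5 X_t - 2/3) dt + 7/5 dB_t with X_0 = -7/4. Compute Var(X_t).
Var(X_t) = 49*exp(2*t/5)/10 - 49/10

The variance V(t) = Var(X_t) satisfies V'(t) = 2 a V(t) + c^2 with V(0) = 0 (drift coefficient is linear in X, diffusion is constant). With a = 1/5, c = 7/5, the solution is
  V(t) = (c^2 / (2 a)) * (exp(2 a t) - 1)
       = ((7/5)^2 / (2*(1/5))) * (exp((2/5) t) - 1)
       = 49*exp(2*t/5)/10 - 49/10.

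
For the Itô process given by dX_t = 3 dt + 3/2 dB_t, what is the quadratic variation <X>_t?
<X>_t = 9*t/4

For an Itô process dX_t = a(t) dt + b(t) dB_t, the quadratic variation is <X>_t = int_0^t b(s)^2 ds (the drift term does not contribute). Here b(s) = 3/2, so
  b(s)^2 = 9/4.
Integrating from 0 to t:
  <X>_t = int_0^t (9/4) ds = 9*t/4.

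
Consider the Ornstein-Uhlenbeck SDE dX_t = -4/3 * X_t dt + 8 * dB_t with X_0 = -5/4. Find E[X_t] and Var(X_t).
E[X_t] = -5*exp(-4*t/3)/4; Var(X_t) = 24 - 24*exp(-8*t/3)

The OU SDE dX = -theta X dt + sigma dB admits the integrating factor exp(theta t): d(exp(theta t) X_t) = sigma exp(theta t) dB_t. Integrating from 0 to t:
  X_t = x_0 * exp(-theta t) + sigma * int_0^t exp(-theta (t-s)) dB_s.
The Itô integral has mean 0 and (by the Itô isometry) variance sigma^2 * int_0^t exp(-2 theta (t - s)) ds = sigma^2 * (1 - exp(-2 theta t)) / (2 theta).
With theta = 4/3, sigma = 8, x_0 = -5/4:
  E[X_t] = -5/4 * exp(-4/3 t) = -5*exp(-4*t/3)/4
  Var(X_t) = (8)^2 * (1 - exp(-2*4/3 t)) / (2 * 4/3) = 24 - 24*exp(-8*t/3).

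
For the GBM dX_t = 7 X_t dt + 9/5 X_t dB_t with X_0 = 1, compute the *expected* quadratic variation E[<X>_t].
E[<X>_t] = 81*exp(431*t/25)/431 - 81/431

<X>_t = int_0^t ((9/5) * X_s)^2 ds. Taking expectation inside the integral: E[<X>_t] = (9/5)^2 * int_0^t E[X_s^2] ds. For GBM, E[X_s^2] = x_0^2 * exp((2 mu + sigma^2) s). Integrating:
  E[<X>_t] = (9/5)^2 * 1^2 * (exp((2*7 + (9/5)^2) t) - 1) / (2*7 + (9/5)^2)
           = (9/5)^2 * 1^2 * (exp((431/25) t) - 1) / (431/25) = 81*exp(431*t/25)/431 - 81/431.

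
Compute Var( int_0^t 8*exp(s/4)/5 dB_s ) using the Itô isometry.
Var = 128*exp(t/2)/25 - 128/25

The Itô integral of a deterministic integrand f(s) has mean 0 because each increment f(s) * (B_{s+ds} - B_s) has mean 0. By the Itô isometry:
  Var( int_0^t f(s) dB_s ) = E[ (int_0^t f(s) dB_s)^2 ] = int_0^t f(s)^2 ds.
Here f(s) = 8*exp(s/4)/5, so f(s)^2 = 64*exp(s/2)/25. Integrate:
  int_0^t (64*exp(s/2)/25) ds = 128*exp(t/2)/25 - 128/25.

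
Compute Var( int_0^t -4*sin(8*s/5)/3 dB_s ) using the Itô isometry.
Var = 8*t/9 - 5*sin(8*t/5)*cos(8*t/5)/9

The Itô integral of a deterministic integrand f(s) has mean 0 because each increment f(s) * (B_{s+ds} - B_s) has mean 0. By the Itô isometry:
  Var( int_0^t f(s) dB_s ) = E[ (int_0^t f(s) dB_s)^2 ] = int_0^t f(s)^2 ds.
Here f(s) = -4*sin(8*s/5)/3, so f(s)^2 = 16*sin(8*s/5)^2/9. Integrate:
  int_0^t (16*sin(8*s/5)^2/9) ds = 8*t/9 - 5*sin(8*t/5)*cos(8*t/5)/9.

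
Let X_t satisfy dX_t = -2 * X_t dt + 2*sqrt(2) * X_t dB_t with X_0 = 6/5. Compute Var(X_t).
Var(X_t) = 72*sinh(4*t)/25

For GBM dX = mu X dt + sigma X dB with X_0 = x_0, apply Itô to Y = log X: dY = (mu - sigma^2/2) dt + sigma dB, so Y_t = log(x_0) + (mu - sigma^2/2) t + sigma B_t and hence X_t = x_0 * exp((mu - sigma^2/2) t + sigma B_t).
With mu = -2, sigma = 2*sqrt(2), x_0 = 6/5, this gives:
  X_t = 6/5 * exp((-6) * t + (2*sqrt(2)) * B_t).
Since sigma*B_t ~ Normal(0, sigma^2 t), E[exp(sigma*B_t)] = exp(sigma^2 t / 2); so E[X_t] = x_0 * exp((mu - sigma^2/2) t) * exp(sigma^2 t / 2) = x_0 * exp(mu t) = 6*exp(-2*t)/5.
Var(X_t) = E[X_t^2] - (E[X_t])^2 = x_0^2 * exp(2 mu t) * (exp(sigma^2 t) - 1) = 72*sinh(4*t)/25.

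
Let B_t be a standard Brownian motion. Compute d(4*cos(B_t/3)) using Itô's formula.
d(4*cos(B_t/3)) = (-2*cos(B_t/3)/9) dt + (-4*sin(B_t/3)/3) dB_t

Itô's formula for f(B_t) gives d f(B_t) = f'(B_t) dB_t + (1/2) f''(B_t) dt. Compute derivatives of f(x) = 4*cos(x/3):
  f'(x)  = -4*sin(x/3)/3
  f''(x) = -4*cos(x/3)/9
Substitute x = B_t and multiply the f'' term by 1/2:
  drift     = (1/2) * (-4*cos(x/3)/9) evaluated at B_t = -2*cos(B_t/3)/9
  diffusion = (-4*sin(x/3)/3) evaluated at B_t = -4*sin(B_t/3)/3
Therefore d(4*cos(B_t/3)) = (-2*cos(B_t/3)/9) dt + (-4*sin(B_t/3)/3) dB_t.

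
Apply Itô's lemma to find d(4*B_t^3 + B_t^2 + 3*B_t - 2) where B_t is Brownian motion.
d(4*B_t^3 + B_t^2 + 3*B_t - 2) = (12*B_t + 1) dt + (12*B_t^2 + 2*B_t + 3) dB_t

Itô's formula for f(B_t) gives d f(B_t) = f'(B_t) dB_t + (1/2) f''(B_t) dt. Compute derivatives of f(x) = 4*x^3 + x^2 + 3*x - 2:
  f'(x)  = 12*x^2 + 2*x + 3
  f''(x) = 24*x + 2
Substitute x = B_t and multiply the f'' term by 1/2:
  drift     = (1/2) * (24*x + 2) evaluated at B_t = 12*B_t + 1
  diffusion = (12*x^2 + 2*x + 3) evaluated at B_t = 12*B_t^2 + 2*B_t + 3
Therefore d(4*B_t^3 + B_t^2 + 3*B_t - 2) = (12*B_t + 1) dt + (12*B_t^2 + 2*B_t + 3) dB_t.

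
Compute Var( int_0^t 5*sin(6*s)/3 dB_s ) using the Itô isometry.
Var = 25*t/18 - 25*sin(12*t)/216

The Itô integral of a deterministic integrand f(s) has mean 0 because each increment f(s) * (B_{s+ds} - B_s) has mean 0. By the Itô isometry:
  Var( int_0^t f(s) dB_s ) = E[ (int_0^t f(s) dB_s)^2 ] = int_0^t f(s)^2 ds.
Here f(s) = 5*sin(6*s)/3, so f(s)^2 = 25*sin(6*s)^2/9. Integrate:
  int_0^t (25*sin(6*s)^2/9) ds = 25*t/18 - 25*sin(12*t)/216.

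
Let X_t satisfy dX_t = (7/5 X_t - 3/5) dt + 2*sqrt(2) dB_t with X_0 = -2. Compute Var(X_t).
Var(X_t) = 20*exp(14*t/5)/7 - 20/7

The variance V(t) = Var(X_t) satisfies V'(t) = 2 a V(t) + c^2 with V(0) = 0 (drift coefficient is linear in X, diffusion is constant). With a = 7/5, c = 2*sqrt(2), the solution is
  V(t) = (c^2 / (2 a)) * (exp(2 a t) - 1)
       = ((2*sqrt(2))^2 / (2*(7/5))) * (exp((14/5) t) - 1)
       = 20*exp(14*t/5)/7 - 20/7.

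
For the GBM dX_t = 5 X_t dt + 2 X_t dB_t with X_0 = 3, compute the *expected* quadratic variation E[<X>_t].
E[<X>_t] = 18*exp(14*t)/7 - 18/7

<X>_t = int_0^t (2 * X_s)^2 ds. Taking expectation inside the integral: E[<X>_t] = 2^2 * int_0^t E[X_s^2] ds. For GBM, E[X_s^2] = x_0^2 * exp((2 mu + sigma^2) s). Integrating:
  E[<X>_t] = 2^2 * 3^2 * (exp((2*5 + 2^2) t) - 1) / (2*5 + 2^2)
           = 2^2 * 3^2 * (exp(14 t) - 1) / 14 = 18*exp(14*t)/7 - 18/7.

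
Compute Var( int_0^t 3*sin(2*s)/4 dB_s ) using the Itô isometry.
Var = 9*t/32 - 9*sin(4*t)/128

The Itô integral of a deterministic integrand f(s) has mean 0 because each increment f(s) * (B_{s+ds} - B_s) has mean 0. By the Itô isometry:
  Var( int_0^t f(s) dB_s ) = E[ (int_0^t f(s) dB_s)^2 ] = int_0^t f(s)^2 ds.
Here f(s) = 3*sin(2*s)/4, so f(s)^2 = 9*sin(2*s)^2/16. Integrate:
  int_0^t (9*sin(2*s)^2/16) ds = 9*t/32 - 9*sin(4*t)/128.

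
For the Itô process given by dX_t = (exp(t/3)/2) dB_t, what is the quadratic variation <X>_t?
<X>_t = 3*exp(2*t/3)/8 - 3/8

For an Itô process dX_t = a(t) dt + b(t) dB_t, the quadratic variation is <X>_t = int_0^t b(s)^2 ds (the drift term does not contribute). Here b(s) = exp(s/3)/2, so
  b(s)^2 = exp(2*s/3)/4.
Integrating from 0 to t:
  <X>_t = int_0^t (exp(2*s/3)/4) ds = 3*exp(2*t/3)/8 - 3/8.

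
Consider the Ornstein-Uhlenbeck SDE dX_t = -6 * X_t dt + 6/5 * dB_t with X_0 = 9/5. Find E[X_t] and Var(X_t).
E[X_t] = 9*exp(-6*t)/5; Var(X_t) = 3/25 - 3*exp(-12*t)/25

The OU SDE dX = -theta X dt + sigma dB admits the integrating factor exp(theta t): d(exp(theta t) X_t) = sigma exp(theta t) dB_t. Integrating from 0 to t:
  X_t = x_0 * exp(-theta t) + sigma * int_0^t exp(-theta (t-s)) dB_s.
The Itô integral has mean 0 and (by the Itô isometry) variance sigma^2 * int_0^t exp(-2 theta (t - s)) ds = sigma^2 * (1 - exp(-2 theta t)) / (2 theta).
With theta = 6, sigma = 6/5, x_0 = 9/5:
  E[X_t] = 9/5 * exp(-6 t) = 9*exp(-6*t)/5
  Var(X_t) = (6/5)^2 * (1 - exp(-2*6 t)) / (2 * 6) = 3/25 - 3*exp(-12*t)/25.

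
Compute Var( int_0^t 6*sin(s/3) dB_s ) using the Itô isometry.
Var = 18*t - 27*sin(2*t/3)

The Itô integral of a deterministic integrand f(s) has mean 0 because each increment f(s) * (B_{s+ds} - B_s) has mean 0. By the Itô isometry:
  Var( int_0^t f(s) dB_s ) = E[ (int_0^t f(s) dB_s)^2 ] = int_0^t f(s)^2 ds.
Here f(s) = 6*sin(s/3), so f(s)^2 = 36*sin(s/3)^2. Integrate:
  int_0^t (36*sin(s/3)^2) ds = 18*t - 27*sin(2*t/3).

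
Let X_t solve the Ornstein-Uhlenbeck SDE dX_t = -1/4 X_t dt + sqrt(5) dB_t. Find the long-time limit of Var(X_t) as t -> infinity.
lim Var(X_t) = 10

The OU SDE dX = -theta X dt + sigma dB admits the integrating factor exp(theta t): d(exp(theta t) X_t) = sigma exp(theta t) dB_t. Integrating from 0 to t gives X_t = x_0 * exp(-theta t) + sigma * int_0^t exp(-theta (t-s)) dB_s for any initial x_0. The Itô integral has variance (by the Itô isometry) sigma^2 * int_0^t exp(-2 theta (t - s)) ds = sigma^2 * (1 - exp(-2 theta t)) / (2 theta), independent of x_0.
With theta = 1/4, sigma = sqrt(5):
  Var(X_t) = (sqrt(5))^2 * (1 - exp(-2*1/4 t)) / (2 * 1/4) = 10 - 10*exp(-t/2).
As t -> infinity, exp(-2*1/4 t) -> 0, so the stationary variance is sigma^2 / (2 theta) = 10.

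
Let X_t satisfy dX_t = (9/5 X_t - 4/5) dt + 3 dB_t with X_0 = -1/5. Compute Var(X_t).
Var(X_t) = 5*exp(18*t/5)/2 - 5/2

The variance V(t) = Var(X_t) satisfies V'(t) = 2 a V(t) + c^2 with V(0) = 0 (drift coefficient is linear in X, diffusion is constant). With a = 9/5, c = 3, the solution is
  V(t) = (c^2 / (2 a)) * (exp(2 a t) - 1)
       = (3^2 / (2*(9/5))) * (exp((18/5) t) - 1)
       = 5*exp(18*t/5)/2 - 5/2.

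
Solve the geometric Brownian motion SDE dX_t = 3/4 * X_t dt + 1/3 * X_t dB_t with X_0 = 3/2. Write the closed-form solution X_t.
X_t = 3/2 * exp((25/36) * t + (1/3) * B_t)

For GBM dX = mu X dt + sigma X dB with X_0 = x_0, apply Itô to Y = log X: dY = (mu - sigma^2/2) dt + sigma dB, so Y_t = log(x_0) + (mu - sigma^2/2) t + sigma B_t and hence X_t = x_0 * exp((mu - sigma^2/2) t + sigma B_t).
With mu = 3/4, sigma = 1/3, x_0 = 3/2, this gives:
  X_t = 3/2 * exp((25/36) * t + (1/3) * B_t).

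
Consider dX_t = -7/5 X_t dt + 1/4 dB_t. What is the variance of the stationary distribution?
lim Var(X_t) = 5/224

The OU SDE dX = -theta X dt + sigma dB admits the integrating factor exp(theta t): d(exp(theta t) X_t) = sigma exp(theta t) dB_t. Integrating from 0 to t gives X_t = x_0 * exp(-theta t) + sigma * int_0^t exp(-theta (t-s)) dB_s for any initial x_0. The Itô integral has variance (by the Itô isometry) sigma^2 * int_0^t exp(-2 theta (t - s)) ds = sigma^2 * (1 - exp(-2 theta t)) / (2 theta), independent of x_0.
With theta = 7/5, sigma = 1/4:
  Var(X_t) = (1/4)^2 * (1 - exp(-2*7/5 t)) / (2 * 7/5) = 5/224 - 5*exp(-14*t/5)/224.
As t -> infinity, exp(-2*7/5 t) -> 0, so the stationary variance is sigma^2 / (2 theta) = 5/224.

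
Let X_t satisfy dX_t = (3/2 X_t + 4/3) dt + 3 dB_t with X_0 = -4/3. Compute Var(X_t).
Var(X_t) = 3*exp(3*t) - 3

The variance V(t) = Var(X_t) satisfies V'(t) = 2 a V(t) + c^2 with V(0) = 0 (drift coefficient is linear in X, diffusion is constant). With a = 3/2, c = 3, the solution is
  V(t) = (c^2 / (2 a)) * (exp(2 a t) - 1)
       = (3^2 / (2*(3/2))) * (exp(3 t) - 1)
       = 3*exp(3*t) - 3.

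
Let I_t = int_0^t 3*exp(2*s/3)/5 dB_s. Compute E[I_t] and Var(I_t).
E[I_t] = 0; Var(I_t) = 27*exp(4*t/3)/100 - 27/100

The Itô integral of a deterministic integrand f(s) has mean 0 because each increment f(s) * (B_{s+ds} - B_s) has mean 0. By the Itô isometry:
  Var( int_0^t f(s) dB_s ) = E[ (int_0^t f(s) dB_s)^2 ] = int_0^t f(s)^2 ds.
Here f(s) = 3*exp(2*s/3)/5, so f(s)^2 = 9*exp(4*s/3)/25. Integrate:
  int_0^t (9*exp(4*s/3)/25) ds = 27*exp(4*t/3)/100 - 27/100.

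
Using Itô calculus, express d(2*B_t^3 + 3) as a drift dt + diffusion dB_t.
d(2*B_t^3 + 3) = (6*B_t) dt + (6*B_t^2) dB_t

Itô's formula for f(B_t) gives d f(B_t) = f'(B_t) dB_t + (1/2) f''(B_t) dt. Compute derivatives of f(x) = 2*x^3 + 3:
  f'(x)  = 6*x^2
  f''(x) = 12*x
Substitute x = B_t and multiply the f'' term by 1/2:
  drift     = (1/2) * (12*x) evaluated at B_t = 6*B_t
  diffusion = (6*x^2) evaluated at B_t = 6*B_t^2
Therefore d(2*B_t^3 + 3) = (6*B_t) dt + (6*B_t^2) dB_t.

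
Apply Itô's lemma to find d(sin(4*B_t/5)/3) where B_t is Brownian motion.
d(sin(4*B_t/5)/3) = (-8*sin(4*B_t/5)/75) dt + (4*cos(4*B_t/5)/15) dB_t

Itô's formula for f(B_t) gives d f(B_t) = f'(B_t) dB_t + (1/2) f''(B_t) dt. Compute derivatives of f(x) = sin(4*x/5)/3:
  f'(x)  = 4*cos(4*x/5)/15
  f''(x) = -16*sin(4*x/5)/75
Substitute x = B_t and multiply the f'' term by 1/2:
  drift     = (1/2) * (-16*sin(4*x/5)/75) evaluated at B_t = -8*sin(4*B_t/5)/75
  diffusion = (4*cos(4*x/5)/15) evaluated at B_t = 4*cos(4*B_t/5)/15
Therefore d(sin(4*B_t/5)/3) = (-8*sin(4*B_t/5)/75) dt + (4*cos(4*B_t/5)/15) dB_t.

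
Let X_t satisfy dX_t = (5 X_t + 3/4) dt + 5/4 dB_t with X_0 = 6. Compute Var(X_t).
Var(X_t) = 5*exp(10*t)/32 - 5/32

The variance V(t) = Var(X_t) satisfies V'(t) = 2 a V(t) + c^2 with V(0) = 0 (drift coefficient is linear in X, diffusion is constant). With a = 5, c = 5/4, the solution is
  V(t) = (c^2 / (2 a)) * (exp(2 a t) - 1)
       = ((5/4)^2 / (2*5)) * (exp(10 t) - 1)
       = 5*exp(10*t)/32 - 5/32.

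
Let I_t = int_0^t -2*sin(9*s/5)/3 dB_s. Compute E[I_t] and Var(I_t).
E[I_t] = 0; Var(I_t) = 2*t/9 - 5*sin(18*t/5)/81

The Itô integral of a deterministic integrand f(s) has mean 0 because each increment f(s) * (B_{s+ds} - B_s) has mean 0. By the Itô isometry:
  Var( int_0^t f(s) dB_s ) = E[ (int_0^t f(s) dB_s)^2 ] = int_0^t f(s)^2 ds.
Here f(s) = -2*sin(9*s/5)/3, so f(s)^2 = 4*sin(9*s/5)^2/9. Integrate:
  int_0^t (4*sin(9*s/5)^2/9) ds = 2*t/9 - 5*sin(18*t/5)/81.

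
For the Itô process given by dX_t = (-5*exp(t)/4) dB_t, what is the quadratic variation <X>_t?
<X>_t = 25*exp(2*t)/32 - 25/32

For an Itô process dX_t = a(t) dt + b(t) dB_t, the quadratic variation is <X>_t = int_0^t b(s)^2 ds (the drift term does not contribute). Here b(s) = -5*exp(s)/4, so
  b(s)^2 = 25*exp(2*s)/16.
Integrating from 0 to t:
  <X>_t = int_0^t (25*exp(2*s)/16) ds = 25*exp(2*t)/32 - 25/32.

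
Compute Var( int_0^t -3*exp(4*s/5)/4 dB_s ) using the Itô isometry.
Var = 45*exp(8*t/5)/128 - 45/128

The Itô integral of a deterministic integrand f(s) has mean 0 because each increment f(s) * (B_{s+ds} - B_s) has mean 0. By the Itô isometry:
  Var( int_0^t f(s) dB_s ) = E[ (int_0^t f(s) dB_s)^2 ] = int_0^t f(s)^2 ds.
Here f(s) = -3*exp(4*s/5)/4, so f(s)^2 = 9*exp(8*s/5)/16. Integrate:
  int_0^t (9*exp(8*s/5)/16) ds = 45*exp(8*t/5)/128 - 45/128.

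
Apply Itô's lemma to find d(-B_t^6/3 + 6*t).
d(-B_t^6/3 + 6*t) = (6 - 5*B_t^4) dt + (-2*B_t^5) dB_t

Itô's formula for f(t, x): d f(t, B_t) = (f_t + (1/2) f_xx) dt + f_x dB_t. Compute partials of f(t, x) = 6*t - x^6/3:
  f_t(t,x)  = 6
  f_x(t,x)  = -2*x^5
  f_xx(t,x) = -10*x^4
Assemble drift = f_t + (1/2) f_xx = 6 - 5*x^4 and diffusion = f_x = -2*x^5. Substituting x = B_t:
  d(-B_t^6/3 + 6*t) = (6 - 5*B_t^4) dt + (-2*B_t^5) dB_t.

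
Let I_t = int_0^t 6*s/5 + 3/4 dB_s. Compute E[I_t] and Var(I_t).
E[I_t] = 0; Var(I_t) = 3*t*(64*t^2 + 120*t + 75)/400

The Itô integral of a deterministic integrand f(s) has mean 0 because each increment f(s) * (B_{s+ds} - B_s) has mean 0. By the Itô isometry:
  Var( int_0^t f(s) dB_s ) = E[ (int_0^t f(s) dB_s)^2 ] = int_0^t f(s)^2 ds.
Here f(s) = 6*s/5 + 3/4, so f(s)^2 = 9*(8*s + 5)^2/400. Integrate:
  int_0^t (9*(8*s + 5)^2/400) ds = 3*t*(64*t^2 + 120*t + 75)/400.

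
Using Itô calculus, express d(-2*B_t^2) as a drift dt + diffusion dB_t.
d(-2*B_t^2) = (-2) dt + (-4*B_t) dB_t

Itô's formula for f(B_t) gives d f(B_t) = f'(B_t) dB_t + (1/2) f''(B_t) dt. Compute derivatives of f(x) = -2*x^2:
  f'(x)  = -4*x
  f''(x) = -4
Substitute x = B_t and multiply the f'' term by 1/2:
  drift     = (1/2) * (-4) evaluated at B_t = -2
  diffusion = (-4*x) evaluated at B_t = -4*B_t
Therefore d(-2*B_t^2) = (-2) dt + (-4*B_t) dB_t.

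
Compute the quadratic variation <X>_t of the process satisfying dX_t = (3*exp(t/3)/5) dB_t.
<X>_t = 27*exp(2*t/3)/50 - 27/50

For an Itô process dX_t = a(t) dt + b(t) dB_t, the quadratic variation is <X>_t = int_0^t b(s)^2 ds (the drift term does not contribute). Here b(s) = 3*exp(s/3)/5, so
  b(s)^2 = 9*exp(2*s/3)/25.
Integrating from 0 to t:
  <X>_t = int_0^t (9*exp(2*s/3)/25) ds = 27*exp(2*t/3)/50 - 27/50.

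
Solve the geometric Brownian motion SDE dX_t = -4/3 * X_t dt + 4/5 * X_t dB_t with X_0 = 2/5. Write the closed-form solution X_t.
X_t = 2/5 * exp((-124/75) * t + (4/5) * B_t)

For GBM dX = mu X dt + sigma X dB with X_0 = x_0, apply Itô to Y = log X: dY = (mu - sigma^2/2) dt + sigma dB, so Y_t = log(x_0) + (mu - sigma^2/2) t + sigma B_t and hence X_t = x_0 * exp((mu - sigma^2/2) t + sigma B_t).
With mu = -4/3, sigma = 4/5, x_0 = 2/5, this gives:
  X_t = 2/5 * exp((-124/75) * t + (4/5) * B_t).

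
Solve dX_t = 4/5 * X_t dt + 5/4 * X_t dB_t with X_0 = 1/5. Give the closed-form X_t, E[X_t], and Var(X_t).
X_t = 1/5 * exp((3/160) t + (5/4) B_t); E[X_t] = exp(4*t/5)/5; Var(X_t) = (exp(25*t/16) - 1)*exp(8*t/5)/25

For GBM dX = mu X dt + sigma X dB with X_0 = x_0, apply Itô to Y = log X: dY = (mu - sigma^2/2) dt + sigma dB, so Y_t = log(x_0) + (mu - sigma^2/2) t + sigma B_t and hence X_t = x_0 * exp((mu - sigma^2/2) t + sigma B_t).
With mu = 4/5, sigma = 5/4, x_0 = 1/5, this gives:
  X_t = 1/5 * exp((3/160) * t + (5/4) * B_t).
Since sigma*B_t ~ Normal(0, sigma^2 t), E[exp(sigma*B_t)] = exp(sigma^2 t / 2); so E[X_t] = x_0 * exp((mu - sigma^2/2) t) * exp(sigma^2 t / 2) = x_0 * exp(mu t) = exp(4*t/5)/5.
Var(X_t) = E[X_t^2] - (E[X_t])^2 = x_0^2 * exp(2 mu t) * (exp(sigma^2 t) - 1) = (exp(25*t/16) - 1)*exp(8*t/5)/25.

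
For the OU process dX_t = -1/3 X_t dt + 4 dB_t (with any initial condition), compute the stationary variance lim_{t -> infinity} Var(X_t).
lim Var(X_t) = 24

The OU SDE dX = -theta X dt + sigma dB admits the integrating factor exp(theta t): d(exp(theta t) X_t) = sigma exp(theta t) dB_t. Integrating from 0 to t gives X_t = x_0 * exp(-theta t) + sigma * int_0^t exp(-theta (t-s)) dB_s for any initial x_0. The Itô integral has variance (by the Itô isometry) sigma^2 * int_0^t exp(-2 theta (t - s)) ds = sigma^2 * (1 - exp(-2 theta t)) / (2 theta), independent of x_0.
With theta = 1/3, sigma = 4:
  Var(X_t) = (4)^2 * (1 - exp(-2*1/3 t)) / (2 * 1/3) = 24 - 24*exp(-2*t/3).
As t -> infinity, exp(-2*1/3 t) -> 0, so the stationary variance is sigma^2 / (2 theta) = 24.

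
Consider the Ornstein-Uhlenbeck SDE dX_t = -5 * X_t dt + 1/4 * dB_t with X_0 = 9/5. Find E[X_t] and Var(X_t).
E[X_t] = 9*exp(-5*t)/5; Var(X_t) = 1/160 - exp(-10*t)/160

The OU SDE dX = -theta X dt + sigma dB admits the integrating factor exp(theta t): d(exp(theta t) X_t) = sigma exp(theta t) dB_t. Integrating from 0 to t:
  X_t = x_0 * exp(-theta t) + sigma * int_0^t exp(-theta (t-s)) dB_s.
The Itô integral has mean 0 and (by the Itô isometry) variance sigma^2 * int_0^t exp(-2 theta (t - s)) ds = sigma^2 * (1 - exp(-2 theta t)) / (2 theta).
With theta = 5, sigma = 1/4, x_0 = 9/5:
  E[X_t] = 9/5 * exp(-5 t) = 9*exp(-5*t)/5
  Var(X_t) = (1/4)^2 * (1 - exp(-2*5 t)) / (2 * 5) = 1/160 - exp(-10*t)/160.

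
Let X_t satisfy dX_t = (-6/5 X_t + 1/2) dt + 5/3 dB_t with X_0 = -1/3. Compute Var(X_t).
Var(X_t) = 125/108 - 125*exp(-12*t/5)/108

The variance V(t) = Var(X_t) satisfies V'(t) = 2 a V(t) + c^2 with V(0) = 0 (drift coefficient is linear in X, diffusion is constant). With a = -6/5, c = 5/3, the solution is
  V(t) = (c^2 / (2 a)) * (exp(2 a t) - 1)
       = ((5/3)^2 / (2*(-6/5))) * (exp((-12/5) t) - 1)
       = 125/108 - 125*exp(-12*t/5)/108.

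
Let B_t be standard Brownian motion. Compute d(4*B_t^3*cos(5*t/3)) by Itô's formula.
d(4*B_t^3*cos(5*t/3)) = (-20*B_t^3*sin(5*t/3)/3 + 12*B_t*cos(5*t/3)) dt + (12*B_t^2*cos(5*t/3)) dB_t

Itô's formula for f(t, x): d f(t, B_t) = (f_t + (1/2) f_xx) dt + f_x dB_t. Compute partials of f(t, x) = 4*x^3*cos(5*t/3):
  f_t(t,x)  = -20*x^3*sin(5*t/3)/3
  f_x(t,x)  = 12*x^2*cos(5*t/3)
  f_xx(t,x) = 24*x*cos(5*t/3)
Assemble drift = f_t + (1/2) f_xx = -20*x^3*sin(5*t/3)/3 + 12*x*cos(5*t/3) and diffusion = f_x = 12*x^2*cos(5*t/3). Substituting x = B_t:
  d(4*B_t^3*cos(5*t/3)) = (-20*B_t^3*sin(5*t/3)/3 + 12*B_t*cos(5*t/3)) dt + (12*B_t^2*cos(5*t/3)) dB_t.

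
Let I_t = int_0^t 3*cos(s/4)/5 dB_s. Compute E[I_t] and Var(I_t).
E[I_t] = 0; Var(I_t) = 9*t/50 + 9*sin(t/2)/25

The Itô integral of a deterministic integrand f(s) has mean 0 because each increment f(s) * (B_{s+ds} - B_s) has mean 0. By the Itô isometry:
  Var( int_0^t f(s) dB_s ) = E[ (int_0^t f(s) dB_s)^2 ] = int_0^t f(s)^2 ds.
Here f(s) = 3*cos(s/4)/5, so f(s)^2 = 9*cos(s/4)^2/25. Integrate:
  int_0^t (9*cos(s/4)^2/25) ds = 9*t/50 + 9*sin(t/2)/25.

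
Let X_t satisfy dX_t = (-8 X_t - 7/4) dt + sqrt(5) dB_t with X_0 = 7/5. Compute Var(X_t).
Var(X_t) = 5/16 - 5*exp(-16*t)/16

The variance V(t) = Var(X_t) satisfies V'(t) = 2 a V(t) + c^2 with V(0) = 0 (drift coefficient is linear in X, diffusion is constant). With a = -8, c = sqrt(5), the solution is
  V(t) = (c^2 / (2 a)) * (exp(2 a t) - 1)
       = (sqrt(5)^2 / (2*(-8))) * (exp((-16) t) - 1)
       = 5/16 - 5*exp(-16*t)/16.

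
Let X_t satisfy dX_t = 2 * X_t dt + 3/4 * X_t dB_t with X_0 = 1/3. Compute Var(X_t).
Var(X_t) = (exp(9*t/16) - 1)*exp(4*t)/9

For GBM dX = mu X dt + sigma X dB with X_0 = x_0, apply Itô to Y = log X: dY = (mu - sigma^2/2) dt + sigma dB, so Y_t = log(x_0) + (mu - sigma^2/2) t + sigma B_t and hence X_t = x_0 * exp((mu - sigma^2/2) t + sigma B_t).
With mu = 2, sigma = 3/4, x_0 = 1/3, this gives:
  X_t = 1/3 * exp((55/32) * t + (3/4) * B_t).
Since sigma*B_t ~ Normal(0, sigma^2 t), E[exp(sigma*B_t)] = exp(sigma^2 t / 2); so E[X_t] = x_0 * exp((mu - sigma^2/2) t) * exp(sigma^2 t / 2) = x_0 * exp(mu t) = exp(2*t)/3.
Var(X_t) = E[X_t^2] - (E[X_t])^2 = x_0^2 * exp(2 mu t) * (exp(sigma^2 t) - 1) = (exp(9*t/16) - 1)*exp(4*t)/9.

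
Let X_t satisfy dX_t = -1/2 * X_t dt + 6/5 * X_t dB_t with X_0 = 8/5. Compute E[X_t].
E[X_t] = 8*exp(-t/2)/5

For GBM dX = mu X dt + sigma X dB with X_0 = x_0, apply Itô to Y = log X: dY = (mu - sigma^2/2) dt + sigma dB, so Y_t = log(x_0) + (mu - sigma^2/2) t + sigma B_t and hence X_t = x_0 * exp((mu - sigma^2/2) t + sigma B_t).
With mu = -1/2, sigma = 6/5, x_0 = 8/5, this gives:
  X_t = 8/5 * exp((-61/50) * t + (6/5) * B_t).
Since sigma*B_t ~ Normal(0, sigma^2 t), E[exp(sigma*B_t)] = exp(sigma^2 t / 2); so E[X_t] = x_0 * exp((mu - sigma^2/2) t) * exp(sigma^2 t / 2) = x_0 * exp(mu t) = 8*exp(-t/2)/5.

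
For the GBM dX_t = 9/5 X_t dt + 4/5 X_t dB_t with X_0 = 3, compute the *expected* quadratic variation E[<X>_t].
E[<X>_t] = 72*exp(106*t/25)/53 - 72/53

<X>_t = int_0^t ((4/5) * X_s)^2 ds. Taking expectation inside the integral: E[<X>_t] = (4/5)^2 * int_0^t E[X_s^2] ds. For GBM, E[X_s^2] = x_0^2 * exp((2 mu + sigma^2) s). Integrating:
  E[<X>_t] = (4/5)^2 * 3^2 * (exp((2*(9/5) + (4/5)^2) t) - 1) / (2*(9/5) + (4/5)^2)
           = (4/5)^2 * 3^2 * (exp((106/25) t) - 1) / (106/25) = 72*exp(106*t/25)/53 - 72/53.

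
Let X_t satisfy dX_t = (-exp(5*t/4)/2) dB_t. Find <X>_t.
<X>_t = exp(5*t/2)/10 - 1/10

For an Itô process dX_t = a(t) dt + b(t) dB_t, the quadratic variation is <X>_t = int_0^t b(s)^2 ds (the drift term does not contribute). Here b(s) = -exp(5*s/4)/2, so
  b(s)^2 = exp(5*s/2)/4.
Integrating from 0 to t:
  <X>_t = int_0^t (exp(5*s/2)/4) ds = exp(5*t/2)/10 - 1/10.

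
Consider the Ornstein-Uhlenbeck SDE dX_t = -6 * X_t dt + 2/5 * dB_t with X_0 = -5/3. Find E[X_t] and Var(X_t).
E[X_t] = -5*exp(-6*t)/3; Var(X_t) = 1/75 - exp(-12*t)/75

The OU SDE dX = -theta X dt + sigma dB admits the integrating factor exp(theta t): d(exp(theta t) X_t) = sigma exp(theta t) dB_t. Integrating from 0 to t:
  X_t = x_0 * exp(-theta t) + sigma * int_0^t exp(-theta (t-s)) dB_s.
The Itô integral has mean 0 and (by the Itô isometry) variance sigma^2 * int_0^t exp(-2 theta (t - s)) ds = sigma^2 * (1 - exp(-2 theta t)) / (2 theta).
With theta = 6, sigma = 2/5, x_0 = -5/3:
  E[X_t] = -5/3 * exp(-6 t) = -5*exp(-6*t)/3
  Var(X_t) = (2/5)^2 * (1 - exp(-2*6 t)) / (2 * 6) = 1/75 - exp(-12*t)/75.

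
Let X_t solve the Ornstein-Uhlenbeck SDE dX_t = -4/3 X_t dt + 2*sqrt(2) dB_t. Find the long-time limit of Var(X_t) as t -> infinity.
lim Var(X_t) = 3

The OU SDE dX = -theta X dt + sigma dB admits the integrating factor exp(theta t): d(exp(theta t) X_t) = sigma exp(theta t) dB_t. Integrating from 0 to t gives X_t = x_0 * exp(-theta t) + sigma * int_0^t exp(-theta (t-s)) dB_s for any initial x_0. The Itô integral has variance (by the Itô isometry) sigma^2 * int_0^t exp(-2 theta (t - s)) ds = sigma^2 * (1 - exp(-2 theta t)) / (2 theta), independent of x_0.
With theta = 4/3, sigma = 2*sqrt(2):
  Var(X_t) = (2*sqrt(2))^2 * (1 - exp(-2*4/3 t)) / (2 * 4/3) = 3 - 3*exp(-8*t/3).
As t -> infinity, exp(-2*4/3 t) -> 0, so the stationary variance is sigma^2 / (2 theta) = 3.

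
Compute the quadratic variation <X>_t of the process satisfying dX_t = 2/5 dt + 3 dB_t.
<X>_t = 9*t

For an Itô process dX_t = a(t) dt + b(t) dB_t, the quadratic variation is <X>_t = int_0^t b(s)^2 ds (the drift term does not contribute). Here b(s) = 3, so
  b(s)^2 = 9.
Integrating from 0 to t:
  <X>_t = int_0^t (9) ds = 9*t.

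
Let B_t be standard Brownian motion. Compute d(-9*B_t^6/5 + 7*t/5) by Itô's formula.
d(-9*B_t^6/5 + 7*t/5) = (7/5 - 27*B_t^4) dt + (-54*B_t^5/5) dB_t

Itô's formula for f(t, x): d f(t, B_t) = (f_t + (1/2) f_xx) dt + f_x dB_t. Compute partials of f(t, x) = 7*t/5 - 9*x^6/5:
  f_t(t,x)  = 7/5
  f_x(t,x)  = -54*x^5/5
  f_xx(t,x) = -54*x^4
Assemble drift = f_t + (1/2) f_xx = 7/5 - 27*x^4 and diffusion = f_x = -54*x^5/5. Substituting x = B_t:
  d(-9*B_t^6/5 + 7*t/5) = (7/5 - 27*B_t^4) dt + (-54*B_t^5/5) dB_t.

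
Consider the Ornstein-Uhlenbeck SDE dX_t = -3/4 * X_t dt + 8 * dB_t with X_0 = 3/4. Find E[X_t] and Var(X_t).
E[X_t] = 3*exp(-3*t/4)/4; Var(X_t) = 128/3 - 128*exp(-3*t/2)/3

The OU SDE dX = -theta X dt + sigma dB admits the integrating factor exp(theta t): d(exp(theta t) X_t) = sigma exp(theta t) dB_t. Integrating from 0 to t:
  X_t = x_0 * exp(-theta t) + sigma * int_0^t exp(-theta (t-s)) dB_s.
The Itô integral has mean 0 and (by the Itô isometry) variance sigma^2 * int_0^t exp(-2 theta (t - s)) ds = sigma^2 * (1 - exp(-2 theta t)) / (2 theta).
With theta = 3/4, sigma = 8, x_0 = 3/4:
  E[X_t] = 3/4 * exp(-3/4 t) = 3*exp(-3*t/4)/4
  Var(X_t) = (8)^2 * (1 - exp(-2*3/4 t)) / (2 * 3/4) = 128/3 - 128*exp(-3*t/2)/3.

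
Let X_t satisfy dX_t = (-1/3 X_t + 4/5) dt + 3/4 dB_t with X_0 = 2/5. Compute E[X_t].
E[X_t] = 12/5 - 2*exp(-t/3)

Taking expectations and using E[dB_t] = 0, the mean m(t) = E[X_t] satisfies the ODE m'(t) = a m(t) + b with m(0) = x_0. With a = -1/3, b = 4/5, x_0 = 2/5, the solution is
  m(t) = x_0 * exp(a t) + (b/a) * (exp(a t) - 1)
       = (2/5) * exp((-1/3) t) + ((4/5)/(-1/3)) * (exp((-1/3) t) - 1)
       = 12/5 - 2*exp(-t/3).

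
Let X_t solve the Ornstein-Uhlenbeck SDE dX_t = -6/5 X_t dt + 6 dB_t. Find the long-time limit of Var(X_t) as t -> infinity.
lim Var(X_t) = 15

The OU SDE dX = -theta X dt + sigma dB admits the integrating factor exp(theta t): d(exp(theta t) X_t) = sigma exp(theta t) dB_t. Integrating from 0 to t gives X_t = x_0 * exp(-theta t) + sigma * int_0^t exp(-theta (t-s)) dB_s for any initial x_0. The Itô integral has variance (by the Itô isometry) sigma^2 * int_0^t exp(-2 theta (t - s)) ds = sigma^2 * (1 - exp(-2 theta t)) / (2 theta), independent of x_0.
With theta = 6/5, sigma = 6:
  Var(X_t) = (6)^2 * (1 - exp(-2*6/5 t)) / (2 * 6/5) = 15 - 15*exp(-12*t/5).
As t -> infinity, exp(-2*6/5 t) -> 0, so the stationary variance is sigma^2 / (2 theta) = 15.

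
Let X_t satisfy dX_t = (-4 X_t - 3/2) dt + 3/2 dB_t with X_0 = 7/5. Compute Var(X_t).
Var(X_t) = 9/32 - 9*exp(-8*t)/32

The variance V(t) = Var(X_t) satisfies V'(t) = 2 a V(t) + c^2 with V(0) = 0 (drift coefficient is linear in X, diffusion is constant). With a = -4, c = 3/2, the solution is
  V(t) = (c^2 / (2 a)) * (exp(2 a t) - 1)
       = ((3/2)^2 / (2*(-4))) * (exp((-8) t) - 1)
       = 9/32 - 9*exp(-8*t)/32.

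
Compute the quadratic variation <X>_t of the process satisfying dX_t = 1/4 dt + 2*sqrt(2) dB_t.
<X>_t = 8*t

For an Itô process dX_t = a(t) dt + b(t) dB_t, the quadratic variation is <X>_t = int_0^t b(s)^2 ds (the drift term does not contribute). Here b(s) = 2*sqrt(2), so
  b(s)^2 = 8.
Integrating from 0 to t:
  <X>_t = int_0^t (8) ds = 8*t.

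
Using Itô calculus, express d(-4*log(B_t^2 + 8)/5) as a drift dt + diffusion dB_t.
d(-4*log(B_t^2 + 8)/5) = (4*(B_t^2 - 8)/(5*(B_t^2 + 8)^2)) dt + (-8*B_t/(5*B_t^2 + 40)) dB_t

Itô's formula for f(B_t) gives d f(B_t) = f'(B_t) dB_t + (1/2) f''(B_t) dt. Compute derivatives of f(x) = -4*log(x^2 + 8)/5:
  f'(x)  = -8*x/(5*x^2 + 40)
  f''(x) = 8*(x^2 - 8)/(5*(x^2 + 8)^2)
Substitute x = B_t and multiply the f'' term by 1/2:
  drift     = (1/2) * (8*(x^2 - 8)/(5*(x^2 + 8)^2)) evaluated at B_t = 4*(B_t^2 - 8)/(5*(B_t^2 + 8)^2)
  diffusion = (-8*x/(5*x^2 + 40)) evaluated at B_t = -8*B_t/(5*B_t^2 + 40)
Therefore d(-4*log(B_t^2 + 8)/5) = (4*(B_t^2 - 8)/(5*(B_t^2 + 8)^2)) dt + (-8*B_t/(5*B_t^2 + 40)) dB_t.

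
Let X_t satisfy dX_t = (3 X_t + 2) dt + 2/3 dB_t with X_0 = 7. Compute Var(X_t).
Var(X_t) = 2*exp(6*t)/27 - 2/27

The variance V(t) = Var(X_t) satisfies V'(t) = 2 a V(t) + c^2 with V(0) = 0 (drift coefficient is linear in X, diffusion is constant). With a = 3, c = 2/3, the solution is
  V(t) = (c^2 / (2 a)) * (exp(2 a t) - 1)
       = ((2/3)^2 / (2*3)) * (exp(6 t) - 1)
       = 2*exp(6*t)/27 - 2/27.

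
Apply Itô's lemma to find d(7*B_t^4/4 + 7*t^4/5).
d(7*B_t^4/4 + 7*t^4/5) = (21*B_t^2/2 + 28*t^3/5) dt + (7*B_t^3) dB_t

Itô's formula for f(t, x): d f(t, B_t) = (f_t + (1/2) f_xx) dt + f_x dB_t. Compute partials of f(t, x) = 7*t^4/5 + 7*x^4/4:
  f_t(t,x)  = 28*t^3/5
  f_x(t,x)  = 7*x^3
  f_xx(t,x) = 21*x^2
Assemble drift = f_t + (1/2) f_xx = 28*t^3/5 + 21*x^2/2 and diffusion = f_x = 7*x^3. Substituting x = B_t:
  d(7*B_t^4/4 + 7*t^4/5) = (21*B_t^2/2 + 28*t^3/5) dt + (7*B_t^3) dB_t.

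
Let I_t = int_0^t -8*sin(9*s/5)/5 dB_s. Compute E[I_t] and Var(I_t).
E[I_t] = 0; Var(I_t) = 32*t/25 - 16*sin(18*t/5)/45

The Itô integral of a deterministic integrand f(s) has mean 0 because each increment f(s) * (B_{s+ds} - B_s) has mean 0. By the Itô isometry:
  Var( int_0^t f(s) dB_s ) = E[ (int_0^t f(s) dB_s)^2 ] = int_0^t f(s)^2 ds.
Here f(s) = -8*sin(9*s/5)/5, so f(s)^2 = 64*sin(9*s/5)^2/25. Integrate:
  int_0^t (64*sin(9*s/5)^2/25) ds = 32*t/25 - 16*sin(18*t/5)/45.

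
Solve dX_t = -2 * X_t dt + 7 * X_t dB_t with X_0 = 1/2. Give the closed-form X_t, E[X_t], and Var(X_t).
X_t = 1/2 * exp((-53/2) t + (7) B_t); E[X_t] = exp(-2*t)/2; Var(X_t) = (exp(49*t) - 1)*exp(-4*t)/4

For GBM dX = mu X dt + sigma X dB with X_0 = x_0, apply Itô to Y = log X: dY = (mu - sigma^2/2) dt + sigma dB, so Y_t = log(x_0) + (mu - sigma^2/2) t + sigma B_t and hence X_t = x_0 * exp((mu - sigma^2/2) t + sigma B_t).
With mu = -2, sigma = 7, x_0 = 1/2, this gives:
  X_t = 1/2 * exp((-53/2) * t + (7) * B_t).
Since sigma*B_t ~ Normal(0, sigma^2 t), E[exp(sigma*B_t)] = exp(sigma^2 t / 2); so E[X_t] = x_0 * exp((mu - sigma^2/2) t) * exp(sigma^2 t / 2) = x_0 * exp(mu t) = exp(-2*t)/2.
Var(X_t) = E[X_t^2] - (E[X_t])^2 = x_0^2 * exp(2 mu t) * (exp(sigma^2 t) - 1) = (exp(49*t) - 1)*exp(-4*t)/4.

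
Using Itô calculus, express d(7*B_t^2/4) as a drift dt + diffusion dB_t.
d(7*B_t^2/4) = (7/4) dt + (7*B_t/2) dB_t

Itô's formula for f(B_t) gives d f(B_t) = f'(B_t) dB_t + (1/2) f''(B_t) dt. Compute derivatives of f(x) = 7*x^2/4:
  f'(x)  = 7*x/2
  f''(x) = 7/2
Substitute x = B_t and multiply the f'' term by 1/2:
  drift     = (1/2) * (7/2) evaluated at B_t = 7/4
  diffusion = (7*x/2) evaluated at B_t = 7*B_t/2
Therefore d(7*B_t^2/4) = (7/4) dt + (7*B_t/2) dB_t.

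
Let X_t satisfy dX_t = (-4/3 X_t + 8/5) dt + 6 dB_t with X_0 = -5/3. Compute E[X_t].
E[X_t] = 6/5 - 43*exp(-4*t/3)/15

Taking expectations and using E[dB_t] = 0, the mean m(t) = E[X_t] satisfies the ODE m'(t) = a m(t) + b with m(0) = x_0. With a = -4/3, b = 8/5, x_0 = -5/3, the solution is
  m(t) = x_0 * exp(a t) + (b/a) * (exp(a t) - 1)
       = (-5/3) * exp((-4/3) t) + ((8/5)/(-4/3)) * (exp((-4/3) t) - 1)
       = 6/5 - 43*exp(-4*t/3)/15.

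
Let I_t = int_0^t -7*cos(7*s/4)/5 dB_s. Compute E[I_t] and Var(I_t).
E[I_t] = 0; Var(I_t) = 49*t/50 + 7*sin(7*t/2)/25

The Itô integral of a deterministic integrand f(s) has mean 0 because each increment f(s) * (B_{s+ds} - B_s) has mean 0. By the Itô isometry:
  Var( int_0^t f(s) dB_s ) = E[ (int_0^t f(s) dB_s)^2 ] = int_0^t f(s)^2 ds.
Here f(s) = -7*cos(7*s/4)/5, so f(s)^2 = 49*cos(7*s/4)^2/25. Integrate:
  int_0^t (49*cos(7*s/4)^2/25) ds = 49*t/50 + 7*sin(7*t/2)/25.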